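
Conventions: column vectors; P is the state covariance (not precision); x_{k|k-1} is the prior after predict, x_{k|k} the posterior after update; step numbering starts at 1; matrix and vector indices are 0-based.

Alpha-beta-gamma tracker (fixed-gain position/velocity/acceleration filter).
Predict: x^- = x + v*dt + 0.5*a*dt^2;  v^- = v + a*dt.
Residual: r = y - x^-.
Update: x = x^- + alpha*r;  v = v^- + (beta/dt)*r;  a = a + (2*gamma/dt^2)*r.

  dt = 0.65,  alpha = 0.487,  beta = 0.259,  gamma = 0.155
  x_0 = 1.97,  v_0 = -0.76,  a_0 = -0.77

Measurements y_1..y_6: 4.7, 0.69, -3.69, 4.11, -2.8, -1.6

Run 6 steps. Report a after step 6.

step 1: x_pred=1.3133  r=3.3867  x^+=2.9626  v^+=0.0890  a^+=1.7149
step 2: x_pred=3.3827  r=-2.6927  x^+=2.0714  v^+=0.1307  a^+=-0.2608
step 3: x_pred=2.1012  r=-5.7912  x^+=-0.7191  v^+=-2.3464  a^+=-4.5100
step 4: x_pred=-3.1970  r=7.3070  x^+=0.3615  v^+=-2.3664  a^+=0.8514
step 5: x_pred=-0.9968  r=-1.8032  x^+=-1.8750  v^+=-2.5315  a^+=-0.4717
step 6: x_pred=-3.6201  r=2.0201  x^+=-2.6363  v^+=-2.0332  a^+=1.0105

a_post = 1.0105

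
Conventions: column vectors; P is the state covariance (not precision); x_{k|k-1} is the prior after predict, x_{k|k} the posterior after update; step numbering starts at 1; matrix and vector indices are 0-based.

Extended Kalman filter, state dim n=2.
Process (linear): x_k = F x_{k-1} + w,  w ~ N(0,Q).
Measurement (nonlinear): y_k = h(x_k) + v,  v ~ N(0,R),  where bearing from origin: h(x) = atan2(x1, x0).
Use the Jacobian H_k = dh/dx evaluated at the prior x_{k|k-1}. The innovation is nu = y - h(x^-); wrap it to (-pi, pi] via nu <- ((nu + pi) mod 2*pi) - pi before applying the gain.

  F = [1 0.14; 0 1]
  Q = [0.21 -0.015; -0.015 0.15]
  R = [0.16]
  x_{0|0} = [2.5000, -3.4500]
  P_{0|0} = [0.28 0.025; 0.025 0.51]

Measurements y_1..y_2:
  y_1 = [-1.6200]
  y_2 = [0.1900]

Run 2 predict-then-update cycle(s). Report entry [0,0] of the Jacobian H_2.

H_jac[0,0] = 0.2443

step 1: x^-=[2.0170, -3.4500]  P^-=[0.5070 0.0814; 0.0814 0.6600]  H_jac=[0.2160 0.1263]  S=[0.1986]  K=[0.6031; 0.5082]  nu=[-0.5783]  x^+=[1.6682, -3.7439]  P^+=[0.4347 0.0205; 0.0205 0.6087]
step 2: x^-=[1.1441, -3.7439]  P^-=[0.6624 0.0907; 0.0907 0.7587]  H_jac=[0.2443 0.0747]  S=[0.2071]  K=[0.8142; 0.3806]  nu=[1.4642]  x^+=[2.3363, -3.1866]  P^+=[0.5251 0.0266; 0.0266 0.7287]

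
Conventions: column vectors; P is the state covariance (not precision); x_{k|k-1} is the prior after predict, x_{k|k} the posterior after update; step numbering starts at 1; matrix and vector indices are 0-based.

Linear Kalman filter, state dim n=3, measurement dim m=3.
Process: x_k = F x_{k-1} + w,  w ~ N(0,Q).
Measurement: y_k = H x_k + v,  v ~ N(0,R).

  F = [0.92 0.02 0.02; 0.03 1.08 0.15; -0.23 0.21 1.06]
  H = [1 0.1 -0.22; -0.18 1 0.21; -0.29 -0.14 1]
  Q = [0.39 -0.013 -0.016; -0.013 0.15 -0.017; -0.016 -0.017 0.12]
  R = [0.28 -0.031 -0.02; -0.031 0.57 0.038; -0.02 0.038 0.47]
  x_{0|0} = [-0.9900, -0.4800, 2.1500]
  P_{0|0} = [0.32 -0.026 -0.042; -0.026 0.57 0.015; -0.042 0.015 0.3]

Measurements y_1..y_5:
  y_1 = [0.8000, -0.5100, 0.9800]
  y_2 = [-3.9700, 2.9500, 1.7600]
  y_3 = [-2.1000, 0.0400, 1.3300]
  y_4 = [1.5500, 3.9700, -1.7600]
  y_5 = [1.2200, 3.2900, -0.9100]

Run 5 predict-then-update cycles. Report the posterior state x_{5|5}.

x_post = [1.0344, 2.7753, 0.7216]

step 1: x^-=[-0.8774, -0.2256, 2.4059]  P^-=[0.6587 -0.0223 -0.1202; -0.0223 0.8247 0.1818; -0.1202 0.1818 0.5288]  S=[1.0130 -0.1796 -0.4393; -0.1796 1.5328 0.2793; -0.4393 0.2793 1.0874]  K=[0.6660 -0.0291 -0.0069; 0.1062 0.5854 -0.0405; 0.0085 0.1210 0.4673]  nu=[2.2293, -0.9476, -1.7119]  x^+=[0.6467, -0.4743, 1.5102]  P^+=[0.1969 -0.0100 0.0381; -0.0100 0.3181 0.0427; 0.0381 0.0427 0.2411]
step 2: x^-=[0.6156, -0.2663, 1.3524]  P^-=[0.5579 -0.0036 -0.0151; -0.0036 0.5401 0.1447; -0.0151 0.1447 0.4167]  S=[0.8631 -0.1328 -0.2776; -0.1328 1.2098 0.2240; -0.2776 0.2240 0.9122]  K=[0.6499 -0.0190 0.0090; 0.0915 0.4848 -0.0144; 0.0481 0.1209 0.4244]  nu=[-4.2615, 3.0431, 0.5488]  x^+=[-2.2066, 0.8113, 1.7480]  P^+=[0.1930 -0.0055 0.0457; -0.0055 0.2625 0.0450; 0.0457 0.0450 0.2227]
step 3: x^-=[-1.9789, 1.0722, 2.5308]  P^-=[0.5551 0.0007 -0.0065; 0.0007 0.4760 0.1307; -0.0065 0.1307 0.3902]  S=[0.8559 -0.1283 -0.2634; -0.1283 1.1364 0.2106; -0.2634 0.2106 0.8835]  K=[0.6502 -0.0166 0.0082; 0.0879 0.4547 -0.0098; 0.0513 0.1180 0.4103]  nu=[0.3284, -1.9199, -1.6246]  x^+=[-1.7467, 0.2441, 1.6546]  P^+=[0.1929 -0.0042 0.0455; -0.0042 0.2461 0.0441; 0.0455 0.0441 0.2157]
step 4: x^-=[-1.5690, 0.4594, 2.2069]  P^-=[0.5550 0.0015 -0.0067; 0.0015 0.4565 0.1246; -0.0067 0.1246 0.3813]  S=[0.8557 -0.1278 -0.2623; -0.1278 1.1135 0.2052; -0.2623 0.2052 0.8760]  K=[0.6501 -0.0162 0.0069; 0.0866 0.4449 -0.0095; 0.0503 0.1159 0.4054]  nu=[3.5585, 2.7647, -4.3575]  x^+=[0.6697, 2.0392, 0.9397]  P^+=[0.1927 -0.0039 0.0449; -0.0039 0.2407 0.0433; 0.0449 0.0433 0.2130]
step 5: x^-=[0.6757, 2.3634, 1.2703]  P^-=[0.5548 0.0016 -0.0073; 0.0016 0.4499 0.1219; -0.0073 0.1219 0.3779]  S=[0.8557 -0.1279 -0.2624; -0.1279 1.1057 0.2029; -0.2624 0.2029 0.8736]  K=[0.6499 -0.0163 0.0062; 0.0860 0.4416 -0.0099; 0.0495 0.1148 0.4037]  nu=[0.5875, 0.7815, -1.6535]  x^+=[1.0344, 2.7753, 0.7216]  P^+=[0.1925 -0.0039 0.0446; -0.0039 0.2390 0.0427; 0.0446 0.0427 0.2120]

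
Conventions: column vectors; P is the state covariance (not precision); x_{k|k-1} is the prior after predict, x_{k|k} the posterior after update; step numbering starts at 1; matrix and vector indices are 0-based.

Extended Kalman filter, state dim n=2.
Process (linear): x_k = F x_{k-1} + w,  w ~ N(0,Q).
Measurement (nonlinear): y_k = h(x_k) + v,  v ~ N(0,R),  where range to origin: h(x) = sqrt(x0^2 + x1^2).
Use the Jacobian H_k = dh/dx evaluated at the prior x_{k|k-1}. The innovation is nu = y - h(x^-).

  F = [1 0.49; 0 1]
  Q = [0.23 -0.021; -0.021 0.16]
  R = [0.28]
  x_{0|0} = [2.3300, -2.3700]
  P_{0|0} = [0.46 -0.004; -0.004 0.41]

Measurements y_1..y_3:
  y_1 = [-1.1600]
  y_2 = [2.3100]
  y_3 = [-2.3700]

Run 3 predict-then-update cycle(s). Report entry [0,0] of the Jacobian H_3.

H_jac[0,0] = 0.8530

step 1: x^-=[1.1687, -2.3700]  P^-=[0.7845 0.1759; 0.1759 0.5700]  H_jac=[0.4423 -0.8969]  S=[0.7524]  K=[0.2515; -0.5760]  nu=[-3.8025]  x^+=[0.2125, -0.1796]  P^+=[0.7369 0.2849; 0.2849 0.3203]
step 2: x^-=[0.1245, -0.1796]  P^-=[1.3230 0.4209; 0.4209 0.4803]  H_jac=[0.5697 -0.8218]  S=[0.6397]  K=[0.6375; -0.2423]  nu=[2.0915]  x^+=[1.4579, -0.6863]  P^+=[1.0630 0.5197; 0.5197 0.4428]
step 3: x^-=[1.1216, -0.6863]  P^-=[1.9086 0.7156; 0.7156 0.6028]  H_jac=[0.8530 -0.5219]  S=[1.1957]  K=[1.0492; 0.2474]  nu=[-3.6849]  x^+=[-2.7446, -1.5980]  P^+=[0.5924 0.4053; 0.4053 0.5296]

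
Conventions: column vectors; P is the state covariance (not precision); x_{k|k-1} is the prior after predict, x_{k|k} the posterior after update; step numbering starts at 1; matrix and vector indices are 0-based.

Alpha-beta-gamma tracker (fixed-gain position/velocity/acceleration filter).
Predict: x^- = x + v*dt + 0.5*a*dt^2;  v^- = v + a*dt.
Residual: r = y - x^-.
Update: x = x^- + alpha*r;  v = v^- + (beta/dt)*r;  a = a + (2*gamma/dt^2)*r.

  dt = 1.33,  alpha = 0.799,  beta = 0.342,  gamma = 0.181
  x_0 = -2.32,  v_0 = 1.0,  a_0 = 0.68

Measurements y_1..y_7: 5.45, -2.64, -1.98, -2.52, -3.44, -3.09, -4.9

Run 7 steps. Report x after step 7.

x_post = -5.6540

step 1: x_pred=-0.3886  r=5.8386  x^+=4.2764  v^+=3.4057  a^+=1.8748
step 2: x_pred=10.4643  r=-13.1043  x^+=-0.0060  v^+=2.5296  a^+=-0.8069
step 3: x_pred=2.6447  r=-4.6247  x^+=-1.0504  v^+=0.2672  a^+=-1.7533
step 4: x_pred=-2.2458  r=-0.2742  x^+=-2.4649  v^+=-2.1352  a^+=-1.8095
step 5: x_pred=-6.9051  r=3.4651  x^+=-4.1365  v^+=-3.6508  a^+=-1.1003
step 6: x_pred=-9.9652  r=6.8752  x^+=-4.4719  v^+=-3.3463  a^+=0.3067
step 7: x_pred=-8.6513  r=3.7513  x^+=-5.6540  v^+=-1.9738  a^+=1.0743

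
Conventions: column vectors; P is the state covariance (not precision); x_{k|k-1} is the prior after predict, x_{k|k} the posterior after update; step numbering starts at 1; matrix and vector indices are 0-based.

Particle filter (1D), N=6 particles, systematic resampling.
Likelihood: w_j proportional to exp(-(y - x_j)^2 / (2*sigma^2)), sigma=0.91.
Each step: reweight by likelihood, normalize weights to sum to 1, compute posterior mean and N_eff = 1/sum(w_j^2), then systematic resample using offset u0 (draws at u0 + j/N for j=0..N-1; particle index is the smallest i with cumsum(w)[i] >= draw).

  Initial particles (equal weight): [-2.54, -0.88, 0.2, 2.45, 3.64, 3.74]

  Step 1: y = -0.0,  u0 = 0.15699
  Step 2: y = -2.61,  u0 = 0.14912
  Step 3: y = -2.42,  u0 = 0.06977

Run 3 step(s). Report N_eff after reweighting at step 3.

step 1: w=[0.0123, 0.3797, 0.5915, 0.0162, 0.0002, 0.0001]  mean=-0.2063  Neff=2.0224  idx=[1, 1, 2, 2, 2, 3]
step 2: w=[0.4640, 0.4640, 0.0240, 0.0240, 0.0240, 0.0000]  mean=-0.8021  Neff=2.3135  idx=[0, 0, 1, 1, 1, 4]
step 3: w=[0.1974, 0.1974, 0.1974, 0.1974, 0.1974, 0.0131]  mean=-0.8659  Neff=5.1291  idx=[0, 1, 2, 2, 3, 4]

N_eff = 5.1291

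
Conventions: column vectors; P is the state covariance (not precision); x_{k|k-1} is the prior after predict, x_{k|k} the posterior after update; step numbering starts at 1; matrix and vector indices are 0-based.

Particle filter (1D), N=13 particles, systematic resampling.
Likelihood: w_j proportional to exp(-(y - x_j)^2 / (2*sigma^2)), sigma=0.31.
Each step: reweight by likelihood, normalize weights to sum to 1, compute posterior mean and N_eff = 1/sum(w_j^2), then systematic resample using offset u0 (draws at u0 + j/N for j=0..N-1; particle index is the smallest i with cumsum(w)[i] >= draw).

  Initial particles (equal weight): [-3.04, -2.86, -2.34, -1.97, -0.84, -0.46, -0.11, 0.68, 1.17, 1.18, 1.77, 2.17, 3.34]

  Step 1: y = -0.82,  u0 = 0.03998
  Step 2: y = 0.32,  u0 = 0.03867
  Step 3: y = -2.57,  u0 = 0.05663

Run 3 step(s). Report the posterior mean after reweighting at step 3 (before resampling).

post_mean = -0.4598

step 1: w=[0.0000, 0.0000, 0.0000, 0.0006, 0.6312, 0.3223, 0.0459, 0.0000, 0.0000, 0.0000, 0.0000, 0.0000, 0.0000]  mean=-0.6848  Neff=1.9828  idx=[4, 4, 4, 4, 4, 4, 4, 4, 5, 5, 5, 5, 6]
step 2: w=[0.0016, 0.0016, 0.0016, 0.0016, 0.0016, 0.0016, 0.0016, 0.0016, 0.0756, 0.0756, 0.0756, 0.0756, 0.6846]  mean=-0.2254  Neff=2.0345  idx=[8, 9, 10, 11, 12, 12, 12, 12, 12, 12, 12, 12, 12]
step 3: w=[0.2499, 0.2499, 0.2499, 0.2499, 0.0001, 0.0001, 0.0001, 0.0001, 0.0001, 0.0001, 0.0001, 0.0001, 0.0001]  mean=-0.4598  Neff=4.0044  idx=[0, 0, 0, 1, 1, 1, 2, 2, 2, 2, 3, 3, 3]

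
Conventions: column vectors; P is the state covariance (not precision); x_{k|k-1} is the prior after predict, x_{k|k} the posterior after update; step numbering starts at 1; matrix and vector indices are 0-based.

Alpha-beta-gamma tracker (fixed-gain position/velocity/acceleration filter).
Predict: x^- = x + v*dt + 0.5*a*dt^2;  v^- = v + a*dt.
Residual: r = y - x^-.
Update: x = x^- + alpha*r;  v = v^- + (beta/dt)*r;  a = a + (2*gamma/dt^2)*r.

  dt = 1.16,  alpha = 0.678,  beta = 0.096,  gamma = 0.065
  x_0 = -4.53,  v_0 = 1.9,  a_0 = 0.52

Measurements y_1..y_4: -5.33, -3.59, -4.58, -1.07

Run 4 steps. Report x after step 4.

step 1: x_pred=-1.9761  r=-3.3539  x^+=-4.2501  v^+=2.2256  a^+=0.1960
step 2: x_pred=-1.5365  r=-2.0535  x^+=-2.9288  v^+=2.2830  a^+=-0.0024
step 3: x_pred=-0.2821  r=-4.2979  x^+=-3.1961  v^+=1.9245  a^+=-0.4176
step 4: x_pred=-1.2446  r=0.1746  x^+=-1.1262  v^+=1.4545  a^+=-0.4008

x_post = -1.1262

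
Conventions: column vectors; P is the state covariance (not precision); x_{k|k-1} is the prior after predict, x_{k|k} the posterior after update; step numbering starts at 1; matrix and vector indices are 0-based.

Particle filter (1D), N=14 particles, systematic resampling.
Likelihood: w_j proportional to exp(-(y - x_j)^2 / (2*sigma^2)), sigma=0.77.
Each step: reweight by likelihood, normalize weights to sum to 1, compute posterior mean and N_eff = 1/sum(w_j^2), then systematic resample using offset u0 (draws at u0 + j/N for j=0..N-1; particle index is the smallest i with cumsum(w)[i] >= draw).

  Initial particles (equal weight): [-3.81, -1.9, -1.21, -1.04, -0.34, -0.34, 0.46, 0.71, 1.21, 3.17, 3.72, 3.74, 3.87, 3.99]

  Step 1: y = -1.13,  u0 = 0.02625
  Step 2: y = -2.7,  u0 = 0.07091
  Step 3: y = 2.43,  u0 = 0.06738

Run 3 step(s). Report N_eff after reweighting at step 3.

step 1: w=[0.0006, 0.1530, 0.2509, 0.2505, 0.1490, 0.1490, 0.0299, 0.0145, 0.0025, 0.0000, 0.0000, 0.0000, 0.0000, 0.0000]  mean=-0.9313  Neff=5.1373  idx=[1, 1, 2, 2, 2, 2, 3, 3, 3, 4, 4, 5, 5, 6]
step 2: w=[0.2761, 0.2761, 0.0728, 0.0728, 0.0728, 0.0728, 0.0464, 0.0464, 0.0464, 0.0043, 0.0043, 0.0043, 0.0043, 0.0001]  mean=-1.5521  Neff=5.5497  idx=[0, 0, 0, 1, 1, 1, 1, 2, 3, 4, 5, 6, 7, 12]
step 3: w=[0.0001, 0.0001, 0.0001, 0.0001, 0.0001, 0.0001, 0.0001, 0.0083, 0.0083, 0.0083, 0.0083, 0.0231, 0.0231, 0.9198]  mean=-0.4023  Neff=1.1800  idx=[12, 13, 13, 13, 13, 13, 13, 13, 13, 13, 13, 13, 13, 13]

N_eff = 1.1800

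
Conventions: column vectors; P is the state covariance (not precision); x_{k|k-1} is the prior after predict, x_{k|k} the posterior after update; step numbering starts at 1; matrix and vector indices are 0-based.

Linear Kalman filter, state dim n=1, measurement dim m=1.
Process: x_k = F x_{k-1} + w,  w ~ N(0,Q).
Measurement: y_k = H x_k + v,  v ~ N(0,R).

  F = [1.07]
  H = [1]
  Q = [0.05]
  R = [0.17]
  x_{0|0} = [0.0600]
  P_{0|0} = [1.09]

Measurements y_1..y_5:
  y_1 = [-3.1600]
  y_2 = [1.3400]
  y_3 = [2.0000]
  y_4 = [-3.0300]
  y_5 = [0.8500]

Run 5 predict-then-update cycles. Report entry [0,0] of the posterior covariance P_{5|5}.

P_post[0,0] = 0.0766

step 1: x^-=[0.0642]  P^-=[1.2979]  S=[1.4679]  K=[0.8842]  nu=[-3.2242]  x^+=[-2.7866]  P^+=[0.1503]
step 2: x^-=[-2.9817]  P^-=[0.2221]  S=[0.3921]  K=[0.5664]  nu=[4.3217]  x^+=[-0.5338]  P^+=[0.0963]
step 3: x^-=[-0.5711]  P^-=[0.1602]  S=[0.3302]  K=[0.4852]  nu=[2.5711]  x^+=[0.6765]  P^+=[0.0825]
step 4: x^-=[0.7238]  P^-=[0.1444]  S=[0.3144]  K=[0.4594]  nu=[-3.7538]  x^+=[-1.0005]  P^+=[0.0781]
step 5: x^-=[-1.0706]  P^-=[0.1394]  S=[0.3094]  K=[0.4506]  nu=[1.9206]  x^+=[-0.2052]  P^+=[0.0766]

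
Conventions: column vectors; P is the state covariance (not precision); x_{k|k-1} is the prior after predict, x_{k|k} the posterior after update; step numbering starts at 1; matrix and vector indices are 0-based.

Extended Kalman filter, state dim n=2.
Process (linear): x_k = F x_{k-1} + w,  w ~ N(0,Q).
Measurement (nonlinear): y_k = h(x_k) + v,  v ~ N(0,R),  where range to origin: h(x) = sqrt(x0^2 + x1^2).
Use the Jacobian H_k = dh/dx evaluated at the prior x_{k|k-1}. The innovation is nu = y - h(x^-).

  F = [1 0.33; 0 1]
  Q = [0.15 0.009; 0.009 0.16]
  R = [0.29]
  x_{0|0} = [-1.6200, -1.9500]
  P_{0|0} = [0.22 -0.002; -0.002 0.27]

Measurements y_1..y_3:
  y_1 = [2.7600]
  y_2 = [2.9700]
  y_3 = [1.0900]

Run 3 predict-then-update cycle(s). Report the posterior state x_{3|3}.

x_post = [-2.0154, -0.7734]

step 1: x^-=[-2.2635, -1.9500]  P^-=[0.3981 0.0961; 0.0961 0.4300]  H_jac=[-0.7576 -0.6527]  S=[0.7967]  K=[-0.4573; -0.4436]  nu=[-0.2276]  x^+=[-2.1594, -1.8490]  P^+=[0.2315 -0.0655; -0.0655 0.2732]
step 2: x^-=[-2.7696, -1.8490]  P^-=[0.3680 0.0336; 0.0336 0.4332]  H_jac=[-0.8317 -0.5552]  S=[0.7091]  K=[-0.4579; -0.3786]  nu=[-0.3601]  x^+=[-2.6047, -1.7127]  P^+=[0.2193 -0.0893; -0.0893 0.3315]
step 3: x^-=[-3.1699, -1.7127]  P^-=[0.3465 0.0291; 0.0291 0.4915]  H_jac=[-0.8798 -0.4754]  S=[0.6936]  K=[-0.4594; -0.3738]  nu=[-2.5130]  x^+=[-2.0154, -0.7734]  P^+=[0.2001 -0.0900; -0.0900 0.3946]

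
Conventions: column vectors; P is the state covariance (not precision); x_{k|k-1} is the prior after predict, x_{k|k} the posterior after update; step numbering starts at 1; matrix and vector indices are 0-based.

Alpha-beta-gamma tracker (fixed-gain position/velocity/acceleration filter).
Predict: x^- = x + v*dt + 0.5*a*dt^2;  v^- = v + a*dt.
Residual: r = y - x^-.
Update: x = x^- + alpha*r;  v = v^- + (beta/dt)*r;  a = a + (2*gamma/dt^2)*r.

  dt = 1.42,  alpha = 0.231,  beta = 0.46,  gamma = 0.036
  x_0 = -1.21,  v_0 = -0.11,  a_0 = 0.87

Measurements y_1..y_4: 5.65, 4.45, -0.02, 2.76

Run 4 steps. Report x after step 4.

step 1: x_pred=-0.4891  r=6.1391  x^+=0.9291  v^+=3.1141  a^+=1.0892
step 2: x_pred=6.4492  r=-1.9992  x^+=5.9874  v^+=4.0131  a^+=1.0178
step 3: x_pred=12.7123  r=-12.7323  x^+=9.7711  v^+=1.3339  a^+=0.5632
step 4: x_pred=12.2331  r=-9.4731  x^+=10.0448  v^+=-0.9351  a^+=0.2249

x_post = 10.0448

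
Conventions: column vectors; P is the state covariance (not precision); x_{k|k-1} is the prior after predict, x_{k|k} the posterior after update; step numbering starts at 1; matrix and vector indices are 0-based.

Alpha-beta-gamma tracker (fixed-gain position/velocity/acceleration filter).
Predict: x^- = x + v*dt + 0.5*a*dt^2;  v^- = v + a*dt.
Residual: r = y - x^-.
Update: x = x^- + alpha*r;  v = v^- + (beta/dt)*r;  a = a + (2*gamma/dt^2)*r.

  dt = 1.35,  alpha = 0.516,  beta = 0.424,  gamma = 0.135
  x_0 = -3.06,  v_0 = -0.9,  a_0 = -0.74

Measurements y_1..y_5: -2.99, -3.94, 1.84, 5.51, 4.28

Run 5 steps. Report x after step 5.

x_post = 7.4130

step 1: x_pred=-4.9493  r=1.9593  x^+=-3.9383  v^+=-1.2836  a^+=-0.4497
step 2: x_pred=-6.0810  r=2.1410  x^+=-4.9763  v^+=-1.2183  a^+=-0.1325
step 3: x_pred=-6.7418  r=8.5818  x^+=-2.3136  v^+=1.2981  a^+=1.1388
step 4: x_pred=0.4766  r=5.0334  x^+=3.0738  v^+=4.4164  a^+=1.8845
step 5: x_pred=10.7532  r=-6.4732  x^+=7.4130  v^+=4.9274  a^+=0.9255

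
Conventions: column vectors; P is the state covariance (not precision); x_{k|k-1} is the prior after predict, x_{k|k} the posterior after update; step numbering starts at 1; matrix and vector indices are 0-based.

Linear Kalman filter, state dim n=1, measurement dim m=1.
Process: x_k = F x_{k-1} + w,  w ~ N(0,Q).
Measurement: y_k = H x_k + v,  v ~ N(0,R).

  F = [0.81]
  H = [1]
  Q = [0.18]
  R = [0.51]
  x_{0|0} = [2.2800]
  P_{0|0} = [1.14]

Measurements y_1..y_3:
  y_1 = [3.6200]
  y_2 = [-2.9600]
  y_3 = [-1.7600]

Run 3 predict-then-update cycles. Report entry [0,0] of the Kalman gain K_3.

step 1: x^-=[1.8468]  P^-=[0.9280]  S=[1.4380]  K=[0.6453]  nu=[1.7732]  x^+=[2.9911]  P^+=[0.3291]
step 2: x^-=[2.4228]  P^-=[0.3959]  S=[0.9059]  K=[0.4370]  nu=[-5.3828]  x^+=[0.0703]  P^+=[0.2229]
step 3: x^-=[0.0569]  P^-=[0.3262]  S=[0.8362]  K=[0.3901]  nu=[-1.8169]  x^+=[-0.6519]  P^+=[0.1990]

K[0,0] = 0.3901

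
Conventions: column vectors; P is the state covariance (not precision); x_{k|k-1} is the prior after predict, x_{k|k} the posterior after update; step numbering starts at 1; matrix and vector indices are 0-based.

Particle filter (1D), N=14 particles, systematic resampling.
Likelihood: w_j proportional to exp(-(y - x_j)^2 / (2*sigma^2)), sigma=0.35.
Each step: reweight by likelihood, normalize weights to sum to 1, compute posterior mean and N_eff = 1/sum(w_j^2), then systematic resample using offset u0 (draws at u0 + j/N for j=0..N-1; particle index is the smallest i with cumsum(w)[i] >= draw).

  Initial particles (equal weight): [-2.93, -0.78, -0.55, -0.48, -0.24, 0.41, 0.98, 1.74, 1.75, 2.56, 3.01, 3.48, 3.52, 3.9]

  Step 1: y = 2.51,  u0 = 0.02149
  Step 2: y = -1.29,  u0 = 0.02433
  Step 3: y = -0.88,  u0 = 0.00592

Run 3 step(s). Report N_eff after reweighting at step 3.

step 1: w=[0.0000, 0.0000, 0.0000, 0.0000, 0.0000, 0.0000, 0.0000, 0.0566, 0.0602, 0.6299, 0.2294, 0.0137, 0.0099, 0.0002]  mean=2.5904  Neff=2.1903  idx=[7, 8, 9, 9, 9, 9, 9, 9, 9, 9, 9, 10, 10, 10]
step 2: w=[0.5616, 0.4384, 0.0000, 0.0000, 0.0000, 0.0000, 0.0000, 0.0000, 0.0000, 0.0000, 0.0000, 0.0000, 0.0000, 0.0000]  mean=1.7444  Neff=1.9701  idx=[0, 0, 0, 0, 0, 0, 0, 0, 1, 1, 1, 1, 1, 1]
step 3: w=[0.0779, 0.0779, 0.0779, 0.0779, 0.0779, 0.0779, 0.0779, 0.0779, 0.0628, 0.0628, 0.0628, 0.0628, 0.0628, 0.0628]  mean=1.7438  Neff=13.8500  idx=[0, 0, 1, 2, 3, 4, 5, 6, 7, 8, 9, 10, 11, 12]

N_eff = 13.8500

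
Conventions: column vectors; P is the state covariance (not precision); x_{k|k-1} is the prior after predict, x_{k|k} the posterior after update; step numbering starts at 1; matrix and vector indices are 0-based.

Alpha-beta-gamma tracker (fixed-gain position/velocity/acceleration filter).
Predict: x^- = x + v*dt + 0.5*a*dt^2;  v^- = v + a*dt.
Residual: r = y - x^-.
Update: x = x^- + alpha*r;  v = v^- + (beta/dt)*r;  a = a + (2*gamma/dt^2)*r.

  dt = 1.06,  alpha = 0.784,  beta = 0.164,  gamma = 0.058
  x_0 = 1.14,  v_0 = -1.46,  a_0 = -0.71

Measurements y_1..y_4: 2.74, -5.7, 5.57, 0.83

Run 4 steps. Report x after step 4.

x_post = 0.8645

step 1: x_pred=-0.8065  r=3.5465  x^+=1.9740  v^+=-1.6639  a^+=-0.3439
step 2: x_pred=0.0170  r=-5.7170  x^+=-4.4651  v^+=-2.9129  a^+=-0.9341
step 3: x_pred=-8.0776  r=13.6476  x^+=2.6221  v^+=-1.7915  a^+=0.4749
step 4: x_pred=0.9899  r=-0.1599  x^+=0.8645  v^+=-1.3129  a^+=0.4584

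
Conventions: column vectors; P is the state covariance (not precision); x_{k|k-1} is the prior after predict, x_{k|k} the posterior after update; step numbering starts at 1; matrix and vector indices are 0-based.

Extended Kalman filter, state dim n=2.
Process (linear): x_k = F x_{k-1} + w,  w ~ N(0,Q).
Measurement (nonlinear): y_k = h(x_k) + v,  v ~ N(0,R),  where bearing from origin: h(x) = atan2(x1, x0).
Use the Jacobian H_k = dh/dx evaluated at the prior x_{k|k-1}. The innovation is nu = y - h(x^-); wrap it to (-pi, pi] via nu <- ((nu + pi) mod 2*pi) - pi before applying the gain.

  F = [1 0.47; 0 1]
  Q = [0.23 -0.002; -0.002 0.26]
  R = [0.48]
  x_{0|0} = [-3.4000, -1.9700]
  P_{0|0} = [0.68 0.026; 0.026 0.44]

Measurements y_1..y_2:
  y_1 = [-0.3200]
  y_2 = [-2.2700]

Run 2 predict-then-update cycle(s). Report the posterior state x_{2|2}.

x_post = [-5.2596, -2.5981]

step 1: x^-=[-4.3259, -1.9700]  P^-=[1.0316 0.2308; 0.2308 0.7000]  H_jac=[0.0872 -0.1915]  S=[0.5058]  K=[0.0905; -0.2252]  nu=[2.3943]  x^+=[-4.1093, -2.5092]  P^+=[1.0275 0.2411; 0.2411 0.6744]
step 2: x^-=[-5.2886, -2.5092]  P^-=[1.6331 0.5560; 0.5560 0.9344]  H_jac=[0.0732 -0.1543]  S=[0.4984]  K=[0.0677; -0.2076]  nu=[0.4286]  x^+=[-5.2596, -2.5981]  P^+=[1.6308 0.5631; 0.5631 0.9129]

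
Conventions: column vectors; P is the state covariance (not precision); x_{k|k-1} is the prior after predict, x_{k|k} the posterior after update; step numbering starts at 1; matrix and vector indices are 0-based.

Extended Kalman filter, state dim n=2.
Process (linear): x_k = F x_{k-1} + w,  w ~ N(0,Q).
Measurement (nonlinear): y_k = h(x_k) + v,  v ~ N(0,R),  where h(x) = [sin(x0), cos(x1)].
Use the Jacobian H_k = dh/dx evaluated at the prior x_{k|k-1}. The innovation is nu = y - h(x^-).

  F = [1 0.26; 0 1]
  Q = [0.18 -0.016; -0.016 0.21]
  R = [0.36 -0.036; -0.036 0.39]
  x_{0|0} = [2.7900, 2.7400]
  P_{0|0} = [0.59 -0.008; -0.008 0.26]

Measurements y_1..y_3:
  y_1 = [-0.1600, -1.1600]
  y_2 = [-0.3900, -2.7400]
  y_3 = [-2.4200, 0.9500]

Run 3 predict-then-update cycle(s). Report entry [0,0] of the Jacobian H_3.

step 1: x^-=[3.5024, 2.7400]  P^-=[0.7834 0.0436; 0.0436 0.4700]  H_jac=[-0.9356 0.0000; 0.0000 -0.3909]  S=[1.0458 -0.0201; -0.0201 0.4618]  K=[-0.7022 -0.0674; -0.0467 -0.3998]  nu=[0.1930, -0.2396]  x^+=[3.3830, 2.8268]  P^+=[0.2676 0.0026; 0.0026 0.3946]
step 2: x^-=[4.1180, 2.8268]  P^-=[0.4756 0.0892; 0.0892 0.6046]  H_jac=[-0.5600 0.0000; 0.0000 -0.3096]  S=[0.5092 -0.0205; -0.0205 0.4480]  K=[-0.5266 -0.0858; -0.1152 -0.4232]  nu=[0.4385, -1.7891]  x^+=[4.0406, 3.5335]  P^+=[0.3330 0.0468; 0.0468 0.5197]
step 3: x^-=[4.9593, 3.5335]  P^-=[0.5725 0.1659; 0.1659 0.7297]  H_jac=[0.2444 0.0000; 0.0000 0.3819]  S=[0.3942 -0.0205; -0.0205 0.4964]  K=[0.3623 0.1426; 0.1324 0.5668]  nu=[-1.4503, 1.8742]  x^+=[4.7011, 4.4038]  P^+=[0.5127 0.1115; 0.1115 0.5663]

H_jac[0,0] = 0.2444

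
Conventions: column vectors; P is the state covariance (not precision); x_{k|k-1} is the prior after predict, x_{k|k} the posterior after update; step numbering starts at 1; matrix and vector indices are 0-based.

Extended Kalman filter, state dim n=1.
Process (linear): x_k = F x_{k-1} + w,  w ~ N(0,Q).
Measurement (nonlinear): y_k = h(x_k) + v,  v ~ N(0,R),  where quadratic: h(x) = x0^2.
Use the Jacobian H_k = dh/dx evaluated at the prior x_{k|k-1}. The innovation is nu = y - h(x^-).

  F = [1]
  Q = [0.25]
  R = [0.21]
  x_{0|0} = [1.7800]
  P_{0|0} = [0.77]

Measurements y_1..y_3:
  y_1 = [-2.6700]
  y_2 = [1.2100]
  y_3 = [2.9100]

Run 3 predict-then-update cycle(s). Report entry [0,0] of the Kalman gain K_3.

K[0,0] = 0.6383

step 1: x^-=[1.7800]  P^-=[1.0200]  H_jac=[3.5600]  S=[13.1371]  K=[0.2764]  nu=[-5.8384]  x^+=[0.1662]  P^+=[0.0163]
step 2: x^-=[0.1662]  P^-=[0.2663]  H_jac=[0.3324]  S=[0.2394]  K=[0.3697]  nu=[1.1824]  x^+=[0.6034]  P^+=[0.2336]
step 3: x^-=[0.6034]  P^-=[0.4836]  H_jac=[1.2068]  S=[0.9142]  K=[0.6383]  nu=[2.5459]  x^+=[2.2285]  P^+=[0.1111]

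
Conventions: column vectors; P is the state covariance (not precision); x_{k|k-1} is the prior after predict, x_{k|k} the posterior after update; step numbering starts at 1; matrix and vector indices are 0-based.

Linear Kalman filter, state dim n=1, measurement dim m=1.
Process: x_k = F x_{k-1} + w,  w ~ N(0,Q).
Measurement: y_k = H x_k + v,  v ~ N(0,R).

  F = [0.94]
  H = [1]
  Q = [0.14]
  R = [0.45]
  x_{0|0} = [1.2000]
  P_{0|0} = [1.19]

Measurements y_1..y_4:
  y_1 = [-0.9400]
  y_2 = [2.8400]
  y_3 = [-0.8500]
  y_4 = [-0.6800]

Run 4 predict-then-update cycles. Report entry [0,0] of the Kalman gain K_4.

step 1: x^-=[1.1280]  P^-=[1.1915]  S=[1.6415]  K=[0.7259]  nu=[-2.0680]  x^+=[-0.3731]  P^+=[0.3266]
step 2: x^-=[-0.3507]  P^-=[0.4286]  S=[0.8786]  K=[0.4878]  nu=[3.1907]  x^+=[1.2058]  P^+=[0.2195]
step 3: x^-=[1.1335]  P^-=[0.3340]  S=[0.7840]  K=[0.4260]  nu=[-1.9835]  x^+=[0.2885]  P^+=[0.1917]
step 4: x^-=[0.2712]  P^-=[0.3094]  S=[0.7594]  K=[0.4074]  nu=[-0.9512]  x^+=[-0.1163]  P^+=[0.1833]

K[0,0] = 0.4074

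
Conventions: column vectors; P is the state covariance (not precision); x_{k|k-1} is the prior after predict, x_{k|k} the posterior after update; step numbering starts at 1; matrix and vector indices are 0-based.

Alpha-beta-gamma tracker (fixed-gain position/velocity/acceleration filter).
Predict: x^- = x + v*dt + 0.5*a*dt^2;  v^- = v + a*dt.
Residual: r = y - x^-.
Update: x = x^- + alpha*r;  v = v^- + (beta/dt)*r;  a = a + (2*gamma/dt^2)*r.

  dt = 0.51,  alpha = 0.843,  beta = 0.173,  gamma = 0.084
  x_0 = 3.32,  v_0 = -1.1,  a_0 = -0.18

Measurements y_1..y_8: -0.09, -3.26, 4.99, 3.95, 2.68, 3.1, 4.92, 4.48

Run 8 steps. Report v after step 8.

step 1: x_pred=2.7356  r=-2.8256  x^+=0.3536  v^+=-2.1503  a^+=-2.0051
step 2: x_pred=-1.0038  r=-2.2562  x^+=-2.9058  v^+=-3.9382  a^+=-3.4624
step 3: x_pred=-5.3645  r=10.3545  x^+=3.3643  v^+=-2.1916  a^+=3.2257
step 4: x_pred=2.6661  r=1.2839  x^+=3.7484  v^+=-0.1110  a^+=4.0550
step 5: x_pred=4.2192  r=-1.5392  x^+=2.9217  v^+=1.4349  a^+=3.0608
step 6: x_pred=4.0515  r=-0.9515  x^+=3.2494  v^+=2.6732  a^+=2.4462
step 7: x_pred=4.9308  r=-0.0108  x^+=4.9217  v^+=3.9170  a^+=2.4392
step 8: x_pred=7.2366  r=-2.7566  x^+=4.9128  v^+=4.2260  a^+=0.6587

v_post = 4.2260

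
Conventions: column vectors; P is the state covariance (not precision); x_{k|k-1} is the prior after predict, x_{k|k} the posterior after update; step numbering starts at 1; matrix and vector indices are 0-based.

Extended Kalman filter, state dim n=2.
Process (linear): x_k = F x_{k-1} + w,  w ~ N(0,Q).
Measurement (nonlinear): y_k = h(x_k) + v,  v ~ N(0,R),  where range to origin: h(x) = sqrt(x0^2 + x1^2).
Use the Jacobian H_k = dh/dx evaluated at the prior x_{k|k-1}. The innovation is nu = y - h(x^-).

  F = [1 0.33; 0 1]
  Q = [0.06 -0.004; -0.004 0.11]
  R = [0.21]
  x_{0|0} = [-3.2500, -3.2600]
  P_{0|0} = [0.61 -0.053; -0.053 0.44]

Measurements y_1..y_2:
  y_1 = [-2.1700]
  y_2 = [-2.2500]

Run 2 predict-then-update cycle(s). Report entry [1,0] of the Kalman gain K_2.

K[1,0] = -0.0725

step 1: x^-=[-4.3258, -3.2600]  P^-=[0.6829 0.0882; 0.0882 0.5500]  H_jac=[-0.7986 -0.6018]  S=[0.9296]  K=[-0.6438; -0.4319]  nu=[-7.5867]  x^+=[0.5587, 0.0165]  P^+=[0.2976 -0.1703; -0.1703 0.3766]
step 2: x^-=[0.5641, 0.0165]  P^-=[0.2863 -0.0500; -0.0500 0.4866]  H_jac=[0.9996 0.0292]  S=[0.4935]  K=[0.5768; -0.0725]  nu=[-2.8144]  x^+=[-1.0593, 0.2205]  P^+=[0.1220 -0.0293; -0.0293 0.4840]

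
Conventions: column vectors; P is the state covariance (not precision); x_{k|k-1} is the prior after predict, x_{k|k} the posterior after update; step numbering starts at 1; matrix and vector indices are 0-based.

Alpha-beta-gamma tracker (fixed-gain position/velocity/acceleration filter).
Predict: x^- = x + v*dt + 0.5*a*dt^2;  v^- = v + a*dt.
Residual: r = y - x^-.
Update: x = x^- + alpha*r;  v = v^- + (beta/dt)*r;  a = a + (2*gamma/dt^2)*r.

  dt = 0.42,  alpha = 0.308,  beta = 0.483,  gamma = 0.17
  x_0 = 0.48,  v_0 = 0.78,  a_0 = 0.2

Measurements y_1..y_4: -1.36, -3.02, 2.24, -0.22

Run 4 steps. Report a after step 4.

a_post = 9.8435

step 1: x_pred=0.8252  r=-2.1852  x^+=0.1522  v^+=-1.6490  a^+=-4.0119
step 2: x_pred=-0.8943  r=-2.1257  x^+=-1.5490  v^+=-5.7786  a^+=-8.1092
step 3: x_pred=-4.6912  r=6.9312  x^+=-2.5564  v^+=-1.2136  a^+=5.2504
step 4: x_pred=-2.6030  r=2.3830  x^+=-1.8691  v^+=3.7321  a^+=9.8435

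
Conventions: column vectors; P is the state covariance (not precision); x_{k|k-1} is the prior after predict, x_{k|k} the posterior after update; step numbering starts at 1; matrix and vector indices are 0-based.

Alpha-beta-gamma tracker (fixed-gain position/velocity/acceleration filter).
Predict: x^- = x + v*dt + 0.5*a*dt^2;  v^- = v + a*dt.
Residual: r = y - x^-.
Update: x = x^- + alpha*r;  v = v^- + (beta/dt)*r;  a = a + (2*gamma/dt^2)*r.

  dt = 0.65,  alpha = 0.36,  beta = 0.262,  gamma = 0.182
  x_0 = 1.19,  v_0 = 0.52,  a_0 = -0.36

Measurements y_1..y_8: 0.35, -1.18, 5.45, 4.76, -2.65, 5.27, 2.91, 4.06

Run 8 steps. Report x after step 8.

step 1: x_pred=1.4520  r=-1.1019  x^+=1.0552  v^+=-0.1582  a^+=-1.3094
step 2: x_pred=0.6758  r=-1.8558  x^+=0.0077  v^+=-1.7573  a^+=-2.9082
step 3: x_pred=-1.7489  r=7.1989  x^+=0.8427  v^+=-0.7460  a^+=3.2939
step 4: x_pred=1.0537  r=3.7063  x^+=2.3879  v^+=2.8890  a^+=6.4870
step 5: x_pred=5.6362  r=-8.2862  x^+=2.6532  v^+=3.7656  a^+=-0.6518
step 6: x_pred=4.9631  r=0.3069  x^+=5.0736  v^+=3.4656  a^+=-0.3874
step 7: x_pred=7.2444  r=-4.3344  x^+=5.6840  v^+=1.4667  a^+=-4.1216
step 8: x_pred=5.7666  r=-1.7066  x^+=5.1523  v^+=-1.9003  a^+=-5.5920

x_post = 5.1523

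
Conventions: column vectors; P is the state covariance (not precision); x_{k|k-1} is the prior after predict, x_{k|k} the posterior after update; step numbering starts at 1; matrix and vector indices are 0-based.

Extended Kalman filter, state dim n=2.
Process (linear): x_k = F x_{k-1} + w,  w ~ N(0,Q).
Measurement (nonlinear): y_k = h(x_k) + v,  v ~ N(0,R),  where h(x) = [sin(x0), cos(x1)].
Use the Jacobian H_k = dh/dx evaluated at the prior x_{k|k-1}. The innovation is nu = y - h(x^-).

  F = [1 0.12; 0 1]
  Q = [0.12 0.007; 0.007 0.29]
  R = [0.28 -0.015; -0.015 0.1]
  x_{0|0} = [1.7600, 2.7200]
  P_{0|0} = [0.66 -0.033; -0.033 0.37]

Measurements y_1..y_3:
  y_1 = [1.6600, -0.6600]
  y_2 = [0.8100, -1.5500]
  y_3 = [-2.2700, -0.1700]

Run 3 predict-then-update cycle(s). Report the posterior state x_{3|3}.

x_post = [4.5331, 3.7218]

step 1: x^-=[2.0864, 2.7200]  P^-=[0.7774 0.0184; 0.0184 0.6600]  H_jac=[-0.4931 0.0000; 0.0000 -0.4092]  S=[0.4690 -0.0113; -0.0113 0.2105]  K=[-0.8192 -0.0797; -0.0503 -1.2856]  nu=[0.7900, 0.2524]  x^+=[1.4191, 2.3557]  P^+=[0.4628 -0.0106; -0.0106 0.3123]
step 2: x^-=[1.7018, 2.3557]  P^-=[0.5848 0.0339; 0.0339 0.6023]  H_jac=[-0.1306 0.0000; 0.0000 -0.7074]  S=[0.2900 -0.0119; -0.0119 0.4014]  K=[-0.2662 -0.0676; -0.0588 -1.0632]  nu=[-0.1814, -0.8432]  x^+=[1.8071, 3.2629]  P^+=[0.5628 0.0039; 0.0039 0.1490]
step 3: x^-=[2.1987, 3.2629]  P^-=[0.6859 0.0288; 0.0288 0.4390]  H_jac=[-0.5874 0.0000; 0.0000 0.1210]  S=[0.5167 -0.0170; -0.0170 0.1064]  K=[-0.7829 -0.0926; -0.0164 0.4965]  nu=[-3.0793, 0.8227]  x^+=[4.5331, 3.7218]  P^+=[0.3708 0.0205; 0.0205 0.4124]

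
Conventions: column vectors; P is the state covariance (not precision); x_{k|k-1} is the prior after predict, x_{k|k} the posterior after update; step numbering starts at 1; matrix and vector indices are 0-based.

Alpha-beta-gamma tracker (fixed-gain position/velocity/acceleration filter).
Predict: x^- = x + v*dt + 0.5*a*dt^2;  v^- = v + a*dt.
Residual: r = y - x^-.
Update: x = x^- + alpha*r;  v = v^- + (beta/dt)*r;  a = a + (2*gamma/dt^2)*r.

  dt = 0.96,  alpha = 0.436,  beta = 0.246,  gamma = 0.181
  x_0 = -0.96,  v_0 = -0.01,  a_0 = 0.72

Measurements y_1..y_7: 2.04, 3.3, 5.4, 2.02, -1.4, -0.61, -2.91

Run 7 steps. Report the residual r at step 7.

step 1: x_pred=-0.6378  r=2.6778  x^+=0.5297  v^+=1.3674  a^+=1.7718
step 2: x_pred=2.6589  r=0.6411  x^+=2.9384  v^+=3.2326  a^+=2.0237
step 3: x_pred=6.9742  r=-1.5742  x^+=6.2879  v^+=4.7720  a^+=1.4053
step 4: x_pred=11.5165  r=-9.4965  x^+=7.3760  v^+=3.6876  a^+=-2.3249
step 5: x_pred=9.8448  r=-11.2448  x^+=4.9421  v^+=-1.4258  a^+=-6.7418
step 6: x_pred=0.4667  r=-1.0767  x^+=-0.0027  v^+=-8.1738  a^+=-7.1647
step 7: x_pred=-11.1511  r=8.2411  x^+=-7.5580  v^+=-12.9402  a^+=-3.9277

resid = 8.2411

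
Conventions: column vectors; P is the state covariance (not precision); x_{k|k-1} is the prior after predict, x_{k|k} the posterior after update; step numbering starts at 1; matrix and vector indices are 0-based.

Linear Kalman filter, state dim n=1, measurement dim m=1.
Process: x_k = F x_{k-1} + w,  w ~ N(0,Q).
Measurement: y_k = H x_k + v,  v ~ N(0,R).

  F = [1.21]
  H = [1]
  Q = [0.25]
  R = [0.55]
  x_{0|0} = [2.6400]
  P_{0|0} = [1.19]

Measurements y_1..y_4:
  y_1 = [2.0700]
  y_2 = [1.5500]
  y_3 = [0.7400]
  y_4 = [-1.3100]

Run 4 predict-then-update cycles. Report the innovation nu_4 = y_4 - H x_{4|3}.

innov = [-3.0869]

step 1: x^-=[3.1944]  P^-=[1.9923]  S=[2.5423]  K=[0.7837]  nu=[-1.1244]  x^+=[2.3133]  P^+=[0.4310]
step 2: x^-=[2.7990]  P^-=[0.8810]  S=[1.4310]  K=[0.6157]  nu=[-1.2490]  x^+=[2.0300]  P^+=[0.3386]
step 3: x^-=[2.4564]  P^-=[0.7458]  S=[1.2958]  K=[0.5755]  nu=[-1.7164]  x^+=[1.4685]  P^+=[0.3165]
step 4: x^-=[1.7769]  P^-=[0.7135]  S=[1.2635]  K=[0.5647]  nu=[-3.0869]  x^+=[0.0338]  P^+=[0.3106]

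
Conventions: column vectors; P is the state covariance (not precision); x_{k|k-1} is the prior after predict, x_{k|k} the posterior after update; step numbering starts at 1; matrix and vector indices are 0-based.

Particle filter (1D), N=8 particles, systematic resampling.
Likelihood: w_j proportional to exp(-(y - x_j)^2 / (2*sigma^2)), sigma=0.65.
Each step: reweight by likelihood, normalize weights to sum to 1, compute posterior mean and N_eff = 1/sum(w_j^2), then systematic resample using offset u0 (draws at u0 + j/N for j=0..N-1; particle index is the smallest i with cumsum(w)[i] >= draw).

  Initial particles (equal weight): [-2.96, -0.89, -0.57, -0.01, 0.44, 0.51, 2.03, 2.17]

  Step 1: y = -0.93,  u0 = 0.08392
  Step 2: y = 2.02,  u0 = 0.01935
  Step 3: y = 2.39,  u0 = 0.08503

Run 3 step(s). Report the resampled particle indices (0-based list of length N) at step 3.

step 1: w=[0.0031, 0.4115, 0.3537, 0.1514, 0.0447, 0.0354, 0.0000, 0.0000]  mean=-0.5409  Neff=3.1185  idx=[1, 1, 1, 2, 2, 2, 3, 4]
step 2: w=[0.0007, 0.0007, 0.0007, 0.0059, 0.0059, 0.0059, 0.1251, 0.8552]  mean=0.3631  Neff=1.3385  idx=[5, 6, 7, 7, 7, 7, 7, 7]
step 3: w=[0.0005, 0.0162, 0.1639, 0.1639, 0.1639, 0.1639, 0.1639, 0.1639]  mean=0.4323  Neff=6.1945  idx=[2, 3, 3, 4, 5, 6, 6, 7]

resampled_idx = [2, 3, 3, 4, 5, 6, 6, 7]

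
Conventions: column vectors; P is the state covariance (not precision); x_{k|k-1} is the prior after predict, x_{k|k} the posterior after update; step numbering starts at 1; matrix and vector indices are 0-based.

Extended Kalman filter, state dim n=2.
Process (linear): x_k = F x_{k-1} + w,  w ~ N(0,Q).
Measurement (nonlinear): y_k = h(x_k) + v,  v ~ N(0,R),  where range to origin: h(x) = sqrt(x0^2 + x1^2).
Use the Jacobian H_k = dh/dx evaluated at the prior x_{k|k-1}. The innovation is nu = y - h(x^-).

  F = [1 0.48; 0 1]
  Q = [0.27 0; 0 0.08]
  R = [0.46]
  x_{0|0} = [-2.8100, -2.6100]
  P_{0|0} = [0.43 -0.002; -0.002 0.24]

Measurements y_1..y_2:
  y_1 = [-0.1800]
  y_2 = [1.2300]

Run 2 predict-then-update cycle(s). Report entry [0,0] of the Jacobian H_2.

step 1: x^-=[-4.0628, -2.6100]  P^-=[0.7534 0.1132; 0.1132 0.3200]  H_jac=[-0.8413 -0.5405]  S=[1.1897]  K=[-0.5842; -0.2254]  nu=[-5.0089]  x^+=[-1.1366, -1.4808]  P^+=[0.3473 -0.0435; -0.0435 0.2595]
step 2: x^-=[-1.8474, -1.4808]  P^-=[0.6354 0.0811; 0.0811 0.3395]  H_jac=[-0.7803 -0.6254]  S=[1.0588]  K=[-0.5161; -0.2603]  nu=[-1.1377]  x^+=[-1.2602, -1.1847]  P^+=[0.3533 -0.0612; -0.0612 0.2678]

H_jac[0,0] = -0.7803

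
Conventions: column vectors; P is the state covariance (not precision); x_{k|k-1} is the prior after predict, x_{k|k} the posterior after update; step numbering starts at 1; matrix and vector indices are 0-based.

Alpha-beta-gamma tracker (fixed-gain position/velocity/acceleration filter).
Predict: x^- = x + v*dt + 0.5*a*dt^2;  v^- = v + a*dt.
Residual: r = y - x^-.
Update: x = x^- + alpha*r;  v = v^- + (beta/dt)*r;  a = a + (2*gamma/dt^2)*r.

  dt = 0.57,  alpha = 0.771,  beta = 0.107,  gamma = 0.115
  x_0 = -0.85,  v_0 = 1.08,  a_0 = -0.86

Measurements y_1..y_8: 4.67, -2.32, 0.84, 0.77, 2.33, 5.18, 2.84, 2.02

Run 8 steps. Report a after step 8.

step 1: x_pred=-0.3741  r=5.0441  x^+=3.5149  v^+=1.5367  a^+=2.7108
step 2: x_pred=4.8312  r=-7.1512  x^+=-0.6824  v^+=1.7394  a^+=-2.3516
step 3: x_pred=-0.0729  r=0.9129  x^+=0.6309  v^+=0.5704  a^+=-1.7053
step 4: x_pred=0.6790  r=0.0910  x^+=0.7492  v^+=-0.3846  a^+=-1.6409
step 5: x_pred=0.2634  r=2.0666  x^+=1.8567  v^+=-0.9320  a^+=-0.1779
step 6: x_pred=1.2966  r=3.8834  x^+=4.2907  v^+=-0.3044  a^+=2.5712
step 7: x_pred=4.5349  r=-1.6949  x^+=3.2281  v^+=0.8430  a^+=1.3713
step 8: x_pred=3.9314  r=-1.9114  x^+=2.4577  v^+=1.2658  a^+=0.0182

a_post = 0.0182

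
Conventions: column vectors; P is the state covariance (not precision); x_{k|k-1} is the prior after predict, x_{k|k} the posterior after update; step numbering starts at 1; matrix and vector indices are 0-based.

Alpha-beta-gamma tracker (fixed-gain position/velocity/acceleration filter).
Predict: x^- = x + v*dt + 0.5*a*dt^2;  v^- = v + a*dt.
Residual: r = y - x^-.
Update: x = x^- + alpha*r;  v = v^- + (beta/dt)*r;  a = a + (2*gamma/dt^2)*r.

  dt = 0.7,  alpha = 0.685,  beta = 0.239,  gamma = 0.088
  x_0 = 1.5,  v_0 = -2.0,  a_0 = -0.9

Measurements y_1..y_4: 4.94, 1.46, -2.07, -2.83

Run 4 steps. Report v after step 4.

step 1: x_pred=-0.1205  r=5.0605  x^+=3.3459  v^+=-0.9022  a^+=0.9176
step 2: x_pred=2.9392  r=-1.4792  x^+=1.9260  v^+=-0.7649  a^+=0.3863
step 3: x_pred=1.4852  r=-3.5552  x^+=-0.9501  v^+=-1.7083  a^+=-0.8906
step 4: x_pred=-2.3641  r=-0.4659  x^+=-2.6833  v^+=-2.4908  a^+=-1.0580

v_post = -2.4908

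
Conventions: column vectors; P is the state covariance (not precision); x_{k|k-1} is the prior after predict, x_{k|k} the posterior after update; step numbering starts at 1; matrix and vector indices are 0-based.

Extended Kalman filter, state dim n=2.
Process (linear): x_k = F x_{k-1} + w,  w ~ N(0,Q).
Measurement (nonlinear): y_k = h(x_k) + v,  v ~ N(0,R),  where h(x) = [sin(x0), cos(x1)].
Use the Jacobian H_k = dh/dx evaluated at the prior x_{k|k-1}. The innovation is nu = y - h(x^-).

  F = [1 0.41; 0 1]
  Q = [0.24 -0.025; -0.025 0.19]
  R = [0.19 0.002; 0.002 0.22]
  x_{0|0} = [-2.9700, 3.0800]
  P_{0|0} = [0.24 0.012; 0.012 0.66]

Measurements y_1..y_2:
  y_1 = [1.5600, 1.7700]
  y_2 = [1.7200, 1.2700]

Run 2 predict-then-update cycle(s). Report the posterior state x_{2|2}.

x_post = [-5.2699, 0.2325]

step 1: x^-=[-1.7072, 3.0800]  P^-=[0.6008 0.2576; 0.2576 0.8500]  H_jac=[-0.1360 0.0000; 0.0000 -0.0616]  S=[0.2011 0.0042; 0.0042 0.2232]  K=[-0.4049 -0.0635; -0.1694 -0.2312]  nu=[2.5507, 2.7681]  x^+=[-2.9158, 2.0078]  P^+=[0.5667 0.2401; 0.2401 0.8320]
step 2: x^-=[-2.0926, 2.0078]  P^-=[1.1434 0.5562; 0.5562 1.0220]  H_jac=[-0.4984 0.0000; 0.0000 -0.9060]  S=[0.4740 0.2532; 0.2532 1.0589]  K=[-1.0868 -0.2161; -0.1351 -0.8421]  nu=[2.5869, 1.6933]  x^+=[-5.2699, 0.2325]  P^+=[0.4152 0.0549; 0.0549 0.2048]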